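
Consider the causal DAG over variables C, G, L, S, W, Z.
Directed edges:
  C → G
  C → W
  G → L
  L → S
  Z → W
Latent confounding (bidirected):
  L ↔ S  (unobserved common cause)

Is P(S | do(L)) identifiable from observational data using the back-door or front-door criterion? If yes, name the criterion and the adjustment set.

desc(L)\{L}={S}; candidates ⊆ {C,G,W,Z}.
L↔S: latent back-door arc(s) into L.
size 0: {}; under {} L still reaches {C,G,S,W} ∋ S.
size 1: {C}, {G}, {W} …(+1); under {C} L still reaches {G,S} ∋ S.
size 2: {C,G}, {C,W}, {C,Z} …(+3); under {C,G} L still reaches {S} ∋ S.
L↔S cannot be blocked by any observed set — no back-door set.
No mediator lies on a directed L→…→S path.
Neither criterion identifies P(S|do(L)) in this graph.

P(S|do(L)): not identifiable (no BD/FD set).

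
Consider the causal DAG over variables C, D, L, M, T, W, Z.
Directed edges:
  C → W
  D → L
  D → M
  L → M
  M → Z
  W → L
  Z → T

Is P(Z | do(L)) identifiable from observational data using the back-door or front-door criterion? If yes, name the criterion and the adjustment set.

P(Z|do(L)): backdoor, adjust for {D}.

desc(L)\{L}={M,T,Z}; candidates ⊆ {C,D,W}.
size 0: {}; under {} L still reaches {C,D,M,T,W,Z} ∋ Z.
{D}: L⊥Z given {D} in G with L→· removed — back-door holds.
P(Z|do(L)) = Σ_{D} P(Z|L,D)·P(D).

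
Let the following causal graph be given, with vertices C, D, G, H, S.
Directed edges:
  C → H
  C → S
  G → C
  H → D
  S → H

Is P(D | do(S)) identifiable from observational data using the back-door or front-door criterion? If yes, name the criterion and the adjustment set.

desc(S)\{S}={D,H}; candidates ⊆ {C,G}.
size 0: {}; under {} S still reaches {C,D,G,H} ∋ D.
{C}: S⊥D given {C} in G with S→· removed — back-door holds.
P(D|do(S)) = Σ_{C} P(D|S,C)·P(C).

P(D|do(S)): backdoor, adjust for {C}.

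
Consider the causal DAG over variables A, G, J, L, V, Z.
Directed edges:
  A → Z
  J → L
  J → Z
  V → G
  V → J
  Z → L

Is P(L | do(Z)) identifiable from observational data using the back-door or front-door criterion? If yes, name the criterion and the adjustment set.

P(L|do(Z)): backdoor, adjust for {J}.

desc(Z)\{Z}={L}; candidates ⊆ {A,G,J,V}.
size 0: {}; under {} Z still reaches {A,G,J,L,V} ∋ L.
{J}: Z⊥L given {J} in G with Z→· removed — back-door holds.
P(L|do(Z)) = Σ_{J} P(L|Z,J)·P(J).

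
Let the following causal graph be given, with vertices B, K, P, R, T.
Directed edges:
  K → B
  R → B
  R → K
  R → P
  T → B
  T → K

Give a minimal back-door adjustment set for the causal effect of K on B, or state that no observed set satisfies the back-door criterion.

desc(K)\{K}={B}; candidates ⊆ {P,R,T}.
size 0: {}; under {} K still reaches {B,P,R,T} ∋ B.
size 1: {P}, {R}, {T}; under {P} K still reaches {B,R,T} ∋ B.
{R,T}: K⊥B given {R,T} in G with K→· removed — back-door holds.

K→B: minimal back-door set {R, T}.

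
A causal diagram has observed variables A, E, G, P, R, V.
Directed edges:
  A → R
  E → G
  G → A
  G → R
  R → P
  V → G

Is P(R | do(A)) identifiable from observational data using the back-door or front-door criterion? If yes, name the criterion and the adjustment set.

P(R|do(A)): backdoor, adjust for {G}.

desc(A)\{A}={P,R}; candidates ⊆ {E,G,V}.
size 0: {}; under {} A still reaches {E,G,P,R,V} ∋ R.
{G}: A⊥R given {G} in G with A→· removed — back-door holds.
P(R|do(A)) = Σ_{G} P(R|A,G)·P(G).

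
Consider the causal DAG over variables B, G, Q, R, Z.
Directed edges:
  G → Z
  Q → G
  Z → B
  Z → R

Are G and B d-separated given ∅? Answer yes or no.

No — G and B are d-connected given ∅.

Bayes-Ball from G | ∅ reaches {B,Q,R,Z}.
B ∈ reach(G|∅) ⇒ G ⊥̸ B | ∅.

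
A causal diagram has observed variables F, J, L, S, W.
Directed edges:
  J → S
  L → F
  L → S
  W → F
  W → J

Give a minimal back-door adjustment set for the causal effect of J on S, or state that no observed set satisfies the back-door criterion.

J→S: minimal back-door set ∅.

desc(J)\{J}={S}; candidates ⊆ {F,L,W}.
∅: J⊥S given ∅ in G with J→· removed — back-door holds.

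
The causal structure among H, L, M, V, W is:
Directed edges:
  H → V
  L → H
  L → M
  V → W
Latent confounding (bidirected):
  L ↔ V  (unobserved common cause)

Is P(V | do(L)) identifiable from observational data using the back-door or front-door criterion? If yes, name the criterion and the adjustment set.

desc(L)\{L}={H,M,V,W}; candidates ⊆ {—}.
L↔V: latent back-door arc(s) into L.
size 0: {}; under {} L still reaches {V,W} ∋ V.
L↔V cannot be blocked by any observed set — no back-door set.
{H}: (i) intercepts every directed L→V path; (ii) no back-door L→{H}; (iii) {L} blocks every back-door {H}→V. Front-door holds.
P(V|do(L)) = Σ_{H} P(H|L) Σ_{L'} P(V|H,L')P(L').

P(V|do(L)): frontdoor, adjust for {H}.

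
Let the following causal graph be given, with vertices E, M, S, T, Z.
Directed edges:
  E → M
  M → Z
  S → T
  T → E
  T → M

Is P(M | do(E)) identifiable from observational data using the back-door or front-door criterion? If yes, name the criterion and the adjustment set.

desc(E)\{E}={M,Z}; candidates ⊆ {S,T}.
size 0: {}; under {} E still reaches {M,S,T,Z} ∋ M.
{T}: E⊥M given {T} in G with E→· removed — back-door holds.
P(M|do(E)) = Σ_{T} P(M|E,T)·P(T).

P(M|do(E)): backdoor, adjust for {T}.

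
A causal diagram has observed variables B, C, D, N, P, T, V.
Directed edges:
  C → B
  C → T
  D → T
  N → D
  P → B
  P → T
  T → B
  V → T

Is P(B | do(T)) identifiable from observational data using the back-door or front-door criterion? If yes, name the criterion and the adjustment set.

P(B|do(T)): backdoor, adjust for {C, P}.

desc(T)\{T}={B}; candidates ⊆ {C,D,N,P,V}.
size 0: {}; under {} T still reaches {B,C,D,N,P,V} ∋ B.
size 1: {C}, {D}, {N} …(+2); under {C} T still reaches {B,D,N,P,V} ∋ B.
{C,P}: T⊥B given {C,P} in G with T→· removed — back-door holds.
P(B|do(T)) = Σ_{C,P} P(B|T,C,P)·P(C,P).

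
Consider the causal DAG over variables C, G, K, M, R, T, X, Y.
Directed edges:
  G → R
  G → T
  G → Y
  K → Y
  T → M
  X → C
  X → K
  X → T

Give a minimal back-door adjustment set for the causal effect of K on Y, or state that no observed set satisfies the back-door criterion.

desc(K)\{K}={Y}; candidates ⊆ {C,G,M,R,T,X}.
∅: K⊥Y given ∅ in G with K→· removed — back-door holds.

K→Y: minimal back-door set ∅.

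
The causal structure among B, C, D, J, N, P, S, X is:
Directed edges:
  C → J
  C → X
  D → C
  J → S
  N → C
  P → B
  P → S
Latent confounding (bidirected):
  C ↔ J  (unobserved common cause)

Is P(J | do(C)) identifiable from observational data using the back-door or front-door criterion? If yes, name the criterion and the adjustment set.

desc(C)\{C}={J,S,X}; candidates ⊆ {B,D,N,P}.
C↔J: latent back-door arc(s) into C.
size 0: {}; under {} C still reaches {D,J,N,S} ∋ J.
size 1: {B}, {D}, {N} …(+1); under {B} C still reaches {D,J,N,S} ∋ J.
size 2: {B,D}, {B,N}, {B,P} …(+3); under {B,D} C still reaches {J,N,S} ∋ J.
C↔J cannot be blocked by any observed set — no back-door set.
No mediator lies on a directed C→…→J path.
Neither criterion identifies P(J|do(C)) in this graph.

P(J|do(C)): not identifiable (no BD/FD set).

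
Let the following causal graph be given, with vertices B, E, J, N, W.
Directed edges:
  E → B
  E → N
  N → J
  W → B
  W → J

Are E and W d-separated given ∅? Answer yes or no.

Bayes-Ball from E | ∅ reaches {B,J,N}.
W ∉ reach(E|∅) ⇒ E ⊥ W | ∅.

Yes — E ⊥ W | ∅.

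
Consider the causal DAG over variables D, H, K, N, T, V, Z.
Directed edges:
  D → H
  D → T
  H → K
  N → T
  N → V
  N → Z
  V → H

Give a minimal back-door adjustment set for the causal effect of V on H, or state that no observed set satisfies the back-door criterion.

desc(V)\{V}={H,K}; candidates ⊆ {D,N,T,Z}.
∅: V⊥H given ∅ in G with V→· removed — back-door holds.

V→H: minimal back-door set ∅.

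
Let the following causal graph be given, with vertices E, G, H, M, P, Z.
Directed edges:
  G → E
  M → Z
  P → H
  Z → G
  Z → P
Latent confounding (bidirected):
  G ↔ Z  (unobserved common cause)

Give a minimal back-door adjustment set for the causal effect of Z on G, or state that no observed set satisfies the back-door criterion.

Z→G: no observed back-door set.

desc(Z)\{Z}={E,G,H,P}; candidates ⊆ {M}.
Z↔G: latent back-door arc(s) into Z.
size 0: {}; under {} Z still reaches {E,G,M} ∋ G.
size 1: {M}; under {M} Z still reaches {E,G} ∋ G.
Z↔G cannot be blocked by any observed set — no back-door set.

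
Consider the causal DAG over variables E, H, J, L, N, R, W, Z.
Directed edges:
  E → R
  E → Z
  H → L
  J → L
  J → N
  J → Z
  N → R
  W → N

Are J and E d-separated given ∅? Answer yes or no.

Yes — J ⊥ E | ∅.

Bayes-Ball from J | ∅ reaches {L,N,R,Z}.
E ∉ reach(J|∅) ⇒ J ⊥ E | ∅.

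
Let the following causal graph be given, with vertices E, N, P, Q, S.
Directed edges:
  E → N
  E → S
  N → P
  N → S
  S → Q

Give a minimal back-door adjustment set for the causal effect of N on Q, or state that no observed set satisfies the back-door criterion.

N→Q: minimal back-door set {E}.

desc(N)\{N}={P,Q,S}; candidates ⊆ {E}.
size 0: {}; under {} N still reaches {E,Q,S} ∋ Q.
{E}: N⊥Q given {E} in G with N→· removed — back-door holds.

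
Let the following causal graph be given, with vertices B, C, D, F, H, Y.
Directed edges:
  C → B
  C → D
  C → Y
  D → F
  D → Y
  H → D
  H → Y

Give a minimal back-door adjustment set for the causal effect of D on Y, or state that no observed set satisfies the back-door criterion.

desc(D)\{D}={F,Y}; candidates ⊆ {B,C,H}.
size 0: {}; under {} D still reaches {B,C,H,Y} ∋ Y.
size 1: {B}, {C}, {H}; under {B} D still reaches {C,H,Y} ∋ Y.
{C,H}: D⊥Y given {C,H} in G with D→· removed — back-door holds.

D→Y: minimal back-door set {C, H}.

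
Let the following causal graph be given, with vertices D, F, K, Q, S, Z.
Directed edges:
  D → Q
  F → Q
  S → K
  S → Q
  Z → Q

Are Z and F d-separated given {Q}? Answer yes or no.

No — Z and F are d-connected given {Q}.

Bayes-Ball from Z | {Q} reaches {D,F,K,S}.
F ∈ reach(Z|{Q}) ⇒ Z ⊥̸ F | {Q}.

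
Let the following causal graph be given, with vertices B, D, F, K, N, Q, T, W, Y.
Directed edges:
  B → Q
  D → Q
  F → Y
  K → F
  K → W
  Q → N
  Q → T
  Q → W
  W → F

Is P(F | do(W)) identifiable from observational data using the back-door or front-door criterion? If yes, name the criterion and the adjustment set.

P(F|do(W)): backdoor, adjust for {K}.

desc(W)\{W}={F,Y}; candidates ⊆ {B,D,K,N,Q,T}.
size 0: {}; under {} W still reaches {B,D,F,K,N,Q,T,Y} ∋ F.
{K}: W⊥F given {K} in G with W→· removed — back-door holds.
P(F|do(W)) = Σ_{K} P(F|W,K)·P(K).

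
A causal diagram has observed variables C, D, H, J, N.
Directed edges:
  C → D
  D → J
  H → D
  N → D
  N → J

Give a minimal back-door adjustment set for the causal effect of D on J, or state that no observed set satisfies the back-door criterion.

D→J: minimal back-door set {N}.

desc(D)\{D}={J}; candidates ⊆ {C,H,N}.
size 0: {}; under {} D still reaches {C,H,J,N} ∋ J.
{N}: D⊥J given {N} in G with D→· removed — back-door holds.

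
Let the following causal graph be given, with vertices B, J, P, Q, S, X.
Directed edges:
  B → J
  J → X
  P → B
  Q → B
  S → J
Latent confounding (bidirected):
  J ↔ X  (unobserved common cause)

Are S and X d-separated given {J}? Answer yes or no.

Bayes-Ball from S | {J} reaches {B,P,Q,X}.
X ∈ reach(S|{J}) ⇒ S ⊥̸ X | {J}.

No — S and X are d-connected given {J}.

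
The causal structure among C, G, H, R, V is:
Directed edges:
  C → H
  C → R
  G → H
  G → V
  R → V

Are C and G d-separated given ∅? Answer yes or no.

Yes — C ⊥ G | ∅.

Bayes-Ball from C | ∅ reaches {H,R,V}.
G ∉ reach(C|∅) ⇒ C ⊥ G | ∅.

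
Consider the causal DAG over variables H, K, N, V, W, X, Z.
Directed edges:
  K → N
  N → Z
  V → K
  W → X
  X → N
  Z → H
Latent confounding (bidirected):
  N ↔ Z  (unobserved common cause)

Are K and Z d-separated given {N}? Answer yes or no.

No — K and Z are d-connected given {N}.

Bayes-Ball from K | {N} reaches {H,V,W,X,Z}.
Z ∈ reach(K|{N}) ⇒ K ⊥̸ Z | {N}.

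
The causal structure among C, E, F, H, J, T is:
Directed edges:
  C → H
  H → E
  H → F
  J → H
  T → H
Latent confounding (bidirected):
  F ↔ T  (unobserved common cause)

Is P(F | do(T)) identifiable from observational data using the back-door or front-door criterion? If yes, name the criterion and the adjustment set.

desc(T)\{T}={E,F,H}; candidates ⊆ {C,J}.
T↔F: latent back-door arc(s) into T.
size 0: {}; under {} T still reaches {F} ∋ F.
size 1: {C}, {J}; under {C} T still reaches {F} ∋ F.
size 2: {C,J}; under {C,J} T still reaches {F} ∋ F.
T↔F cannot be blocked by any observed set — no back-door set.
{H}: (i) intercepts every directed T→F path; (ii) no back-door T→{H}; (iii) {T} blocks every back-door {H}→F. Front-door holds.
P(F|do(T)) = Σ_{H} P(H|T) Σ_{T'} P(F|H,T')P(T').

P(F|do(T)): frontdoor, adjust for {H}.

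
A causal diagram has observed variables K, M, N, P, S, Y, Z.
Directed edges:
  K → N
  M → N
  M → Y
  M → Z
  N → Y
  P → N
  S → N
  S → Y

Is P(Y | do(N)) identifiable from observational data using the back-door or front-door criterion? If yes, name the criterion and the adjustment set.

desc(N)\{N}={Y}; candidates ⊆ {K,M,P,S,Z}.
size 0: {}; under {} N still reaches {K,M,P,S,Y,Z} ∋ Y.
size 1: {K}, {M}, {P} …(+2); under {K} N still reaches {M,P,S,Y,Z} ∋ Y.
{M,S}: N⊥Y given {M,S} in G with N→· removed — back-door holds.
P(Y|do(N)) = Σ_{M,S} P(Y|N,M,S)·P(M,S).

P(Y|do(N)): backdoor, adjust for {M, S}.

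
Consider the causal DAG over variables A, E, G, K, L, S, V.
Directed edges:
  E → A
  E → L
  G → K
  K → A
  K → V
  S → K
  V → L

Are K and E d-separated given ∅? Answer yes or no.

Bayes-Ball from K | ∅ reaches {A,G,L,S,V}.
E ∉ reach(K|∅) ⇒ K ⊥ E | ∅.

Yes — K ⊥ E | ∅.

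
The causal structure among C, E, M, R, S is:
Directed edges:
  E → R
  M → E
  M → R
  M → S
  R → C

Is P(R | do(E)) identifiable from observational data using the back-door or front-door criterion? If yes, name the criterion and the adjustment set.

P(R|do(E)): backdoor, adjust for {M}.

desc(E)\{E}={C,R}; candidates ⊆ {M,S}.
size 0: {}; under {} E still reaches {C,M,R,S} ∋ R.
{M}: E⊥R given {M} in G with E→· removed — back-door holds.
P(R|do(E)) = Σ_{M} P(R|E,M)·P(M).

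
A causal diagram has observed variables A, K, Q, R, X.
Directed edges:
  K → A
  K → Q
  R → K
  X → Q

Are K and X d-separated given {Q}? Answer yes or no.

No — K and X are d-connected given {Q}.

Bayes-Ball from K | {Q} reaches {A,R,X}.
X ∈ reach(K|{Q}) ⇒ K ⊥̸ X | {Q}.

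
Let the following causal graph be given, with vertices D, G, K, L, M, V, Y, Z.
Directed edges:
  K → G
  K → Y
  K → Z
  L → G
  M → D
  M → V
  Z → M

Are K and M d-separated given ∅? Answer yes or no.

No — K and M are d-connected given ∅.

Bayes-Ball from K | ∅ reaches {D,G,M,V,Y,Z}.
M ∈ reach(K|∅) ⇒ K ⊥̸ M | ∅.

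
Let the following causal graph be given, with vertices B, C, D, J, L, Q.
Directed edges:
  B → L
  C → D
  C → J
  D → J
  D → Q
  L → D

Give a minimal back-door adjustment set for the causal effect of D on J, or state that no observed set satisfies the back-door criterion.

desc(D)\{D}={J,Q}; candidates ⊆ {B,C,L}.
size 0: {}; under {} D still reaches {B,C,J,L} ∋ J.
{C}: D⊥J given {C} in G with D→· removed — back-door holds.

D→J: minimal back-door set {C}.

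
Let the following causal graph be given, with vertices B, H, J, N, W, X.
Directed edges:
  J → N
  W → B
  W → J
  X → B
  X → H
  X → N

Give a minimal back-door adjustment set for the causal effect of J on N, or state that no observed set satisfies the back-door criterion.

J→N: minimal back-door set ∅.

desc(J)\{J}={N}; candidates ⊆ {B,H,W,X}.
∅: J⊥N given ∅ in G with J→· removed — back-door holds.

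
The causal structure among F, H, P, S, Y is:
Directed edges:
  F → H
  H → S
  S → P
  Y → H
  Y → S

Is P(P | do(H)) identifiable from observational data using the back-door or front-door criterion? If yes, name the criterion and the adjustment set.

desc(H)\{H}={P,S}; candidates ⊆ {F,Y}.
size 0: {}; under {} H still reaches {F,P,S,Y} ∋ P.
{Y}: H⊥P given {Y} in G with H→· removed — back-door holds.
P(P|do(H)) = Σ_{Y} P(P|H,Y)·P(Y).

P(P|do(H)): backdoor, adjust for {Y}.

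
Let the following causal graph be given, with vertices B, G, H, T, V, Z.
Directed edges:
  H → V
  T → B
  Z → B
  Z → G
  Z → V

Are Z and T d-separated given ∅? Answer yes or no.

Yes — Z ⊥ T | ∅.

Bayes-Ball from Z | ∅ reaches {B,G,V}.
T ∉ reach(Z|∅) ⇒ Z ⊥ T | ∅.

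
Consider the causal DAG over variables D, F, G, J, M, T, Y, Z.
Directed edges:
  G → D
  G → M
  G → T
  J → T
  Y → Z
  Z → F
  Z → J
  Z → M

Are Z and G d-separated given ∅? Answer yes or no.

Bayes-Ball from Z | ∅ reaches {F,J,M,T,Y}.
G ∉ reach(Z|∅) ⇒ Z ⊥ G | ∅.

Yes — Z ⊥ G | ∅.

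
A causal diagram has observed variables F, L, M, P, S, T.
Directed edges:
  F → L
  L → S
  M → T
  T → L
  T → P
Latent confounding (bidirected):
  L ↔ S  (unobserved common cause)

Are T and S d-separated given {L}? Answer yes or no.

No — T and S are d-connected given {L}.

Bayes-Ball from T | {L} reaches {F,M,P,S}.
S ∈ reach(T|{L}) ⇒ T ⊥̸ S | {L}.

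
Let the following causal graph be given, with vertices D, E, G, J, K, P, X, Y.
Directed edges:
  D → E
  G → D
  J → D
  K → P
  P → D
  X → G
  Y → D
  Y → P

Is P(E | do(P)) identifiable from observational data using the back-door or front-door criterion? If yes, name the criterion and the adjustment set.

P(E|do(P)): backdoor, adjust for {Y}.

desc(P)\{P}={D,E}; candidates ⊆ {G,J,K,X,Y}.
size 0: {}; under {} P still reaches {D,E,K,Y} ∋ E.
{Y}: P⊥E given {Y} in G with P→· removed — back-door holds.
P(E|do(P)) = Σ_{Y} P(E|P,Y)·P(Y).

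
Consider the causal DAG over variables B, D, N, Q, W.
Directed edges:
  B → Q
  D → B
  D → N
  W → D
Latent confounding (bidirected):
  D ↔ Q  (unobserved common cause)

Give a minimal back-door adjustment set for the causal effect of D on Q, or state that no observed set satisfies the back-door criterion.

D→Q: no observed back-door set.

desc(D)\{D}={B,N,Q}; candidates ⊆ {W}.
D↔Q: latent back-door arc(s) into D.
size 0: {}; under {} D still reaches {Q,W} ∋ Q.
size 1: {W}; under {W} D still reaches {Q} ∋ Q.
D↔Q cannot be blocked by any observed set — no back-door set.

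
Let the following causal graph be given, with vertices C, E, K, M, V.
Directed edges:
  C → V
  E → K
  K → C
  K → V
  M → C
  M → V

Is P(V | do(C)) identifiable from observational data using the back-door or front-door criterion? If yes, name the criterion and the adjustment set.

desc(C)\{C}={V}; candidates ⊆ {E,K,M}.
size 0: {}; under {} C still reaches {E,K,M,V} ∋ V.
size 1: {E}, {K}, {M}; under {E} C still reaches {K,M,V} ∋ V.
{K,M}: C⊥V given {K,M} in G with C→· removed — back-door holds.
P(V|do(C)) = Σ_{K,M} P(V|C,K,M)·P(K,M).

P(V|do(C)): backdoor, adjust for {K, M}.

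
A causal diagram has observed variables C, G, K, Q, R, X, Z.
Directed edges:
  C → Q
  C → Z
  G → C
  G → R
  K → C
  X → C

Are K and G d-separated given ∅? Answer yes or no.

Bayes-Ball from K | ∅ reaches {C,Q,Z}.
G ∉ reach(K|∅) ⇒ K ⊥ G | ∅.

Yes — K ⊥ G | ∅.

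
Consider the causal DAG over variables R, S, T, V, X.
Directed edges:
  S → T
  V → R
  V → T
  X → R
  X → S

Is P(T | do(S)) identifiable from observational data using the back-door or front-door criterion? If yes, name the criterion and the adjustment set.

P(T|do(S)): backdoor, adjust for ∅.

desc(S)\{S}={T}; candidates ⊆ {R,V,X}.
∅: S⊥T given ∅ in G with S→· removed — back-door holds.
P(T|do(S)) = P(T|S) — no adjustment needed.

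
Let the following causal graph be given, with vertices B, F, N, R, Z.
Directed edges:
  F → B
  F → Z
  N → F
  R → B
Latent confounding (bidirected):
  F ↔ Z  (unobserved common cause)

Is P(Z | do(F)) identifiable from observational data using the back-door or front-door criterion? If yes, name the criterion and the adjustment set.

P(Z|do(F)): not identifiable (no BD/FD set).

desc(F)\{F}={B,Z}; candidates ⊆ {N,R}.
F↔Z: latent back-door arc(s) into F.
size 0: {}; under {} F still reaches {N,Z} ∋ Z.
size 1: {N}, {R}; under {N} F still reaches {Z} ∋ Z.
size 2: {N,R}; under {N,R} F still reaches {Z} ∋ Z.
F↔Z cannot be blocked by any observed set — no back-door set.
No mediator lies on a directed F→…→Z path.
Neither criterion identifies P(Z|do(F)) in this graph.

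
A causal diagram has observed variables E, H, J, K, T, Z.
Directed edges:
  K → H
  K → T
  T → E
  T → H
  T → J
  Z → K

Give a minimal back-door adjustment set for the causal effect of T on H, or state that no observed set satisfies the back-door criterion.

T→H: minimal back-door set {K}.

desc(T)\{T}={E,H,J}; candidates ⊆ {K,Z}.
size 0: {}; under {} T still reaches {H,K,Z} ∋ H.
{K}: T⊥H given {K} in G with T→· removed — back-door holds.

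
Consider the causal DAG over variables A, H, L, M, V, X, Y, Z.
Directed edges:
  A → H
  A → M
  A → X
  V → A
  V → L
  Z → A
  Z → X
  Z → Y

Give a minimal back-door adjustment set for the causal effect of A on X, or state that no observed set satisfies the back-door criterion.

desc(A)\{A}={H,M,X}; candidates ⊆ {L,V,Y,Z}.
size 0: {}; under {} A still reaches {L,V,X,Y,Z} ∋ X.
{Z}: A⊥X given {Z} in G with A→· removed — back-door holds.

A→X: minimal back-door set {Z}.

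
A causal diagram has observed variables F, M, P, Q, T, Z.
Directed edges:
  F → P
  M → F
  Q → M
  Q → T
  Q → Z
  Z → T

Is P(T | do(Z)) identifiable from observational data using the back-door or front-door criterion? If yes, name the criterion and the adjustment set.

desc(Z)\{Z}={T}; candidates ⊆ {F,M,P,Q}.
size 0: {}; under {} Z still reaches {F,M,P,Q,T} ∋ T.
{Q}: Z⊥T given {Q} in G with Z→· removed — back-door holds.
P(T|do(Z)) = Σ_{Q} P(T|Z,Q)·P(Q).

P(T|do(Z)): backdoor, adjust for {Q}.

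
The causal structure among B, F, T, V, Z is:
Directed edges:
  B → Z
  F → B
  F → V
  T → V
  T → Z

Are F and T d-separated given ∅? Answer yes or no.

Yes — F ⊥ T | ∅.

Bayes-Ball from F | ∅ reaches {B,V,Z}.
T ∉ reach(F|∅) ⇒ F ⊥ T | ∅.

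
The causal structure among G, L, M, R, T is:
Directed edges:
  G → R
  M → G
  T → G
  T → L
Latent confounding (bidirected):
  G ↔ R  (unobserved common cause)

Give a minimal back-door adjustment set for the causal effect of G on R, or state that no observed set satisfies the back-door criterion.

G→R: no observed back-door set.

desc(G)\{G}={R}; candidates ⊆ {L,M,T}.
G↔R: latent back-door arc(s) into G.
size 0: {}; under {} G still reaches {L,M,R,T} ∋ R.
size 1: {L}, {M}, {T}; under {L} G still reaches {M,R,T} ∋ R.
size 2: {L,M}, {L,T}, {M,T}; under {L,M} G still reaches {R,T} ∋ R.
G↔R cannot be blocked by any observed set — no back-door set.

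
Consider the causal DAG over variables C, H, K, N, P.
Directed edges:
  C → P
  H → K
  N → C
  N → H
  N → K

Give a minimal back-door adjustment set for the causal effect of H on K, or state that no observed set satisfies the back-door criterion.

H→K: minimal back-door set {N}.

desc(H)\{H}={K}; candidates ⊆ {C,N,P}.
size 0: {}; under {} H still reaches {C,K,N,P} ∋ K.
{N}: H⊥K given {N} in G with H→· removed — back-door holds.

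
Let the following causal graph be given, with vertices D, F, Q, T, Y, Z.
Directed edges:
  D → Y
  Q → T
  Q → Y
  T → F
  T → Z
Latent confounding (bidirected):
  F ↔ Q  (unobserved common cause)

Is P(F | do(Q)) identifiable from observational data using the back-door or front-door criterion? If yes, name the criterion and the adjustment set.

P(F|do(Q)): frontdoor, adjust for {T}.

desc(Q)\{Q}={F,T,Y,Z}; candidates ⊆ {D}.
Q↔F: latent back-door arc(s) into Q.
size 0: {}; under {} Q still reaches {F} ∋ F.
size 1: {D}; under {D} Q still reaches {F} ∋ F.
Q↔F cannot be blocked by any observed set — no back-door set.
{T}: (i) intercepts every directed Q→F path; (ii) no back-door Q→{T}; (iii) {Q} blocks every back-door {T}→F. Front-door holds.
P(F|do(Q)) = Σ_{T} P(T|Q) Σ_{Q'} P(F|T,Q')P(Q').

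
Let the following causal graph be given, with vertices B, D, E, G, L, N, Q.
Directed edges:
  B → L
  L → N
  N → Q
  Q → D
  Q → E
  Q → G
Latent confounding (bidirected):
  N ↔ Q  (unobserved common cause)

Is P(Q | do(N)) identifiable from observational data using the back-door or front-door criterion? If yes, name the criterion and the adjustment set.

desc(N)\{N}={D,E,G,Q}; candidates ⊆ {B,L}.
N↔Q: latent back-door arc(s) into N.
size 0: {}; under {} N still reaches {B,D,E,G,L,Q} ∋ Q.
size 1: {B}, {L}; under {B} N still reaches {D,E,G,L,Q} ∋ Q.
size 2: {B,L}; under {B,L} N still reaches {D,E,G,Q} ∋ Q.
N↔Q cannot be blocked by any observed set — no back-door set.
No mediator lies on a directed N→…→Q path.
Neither criterion identifies P(Q|do(N)) in this graph.

P(Q|do(N)): not identifiable (no BD/FD set).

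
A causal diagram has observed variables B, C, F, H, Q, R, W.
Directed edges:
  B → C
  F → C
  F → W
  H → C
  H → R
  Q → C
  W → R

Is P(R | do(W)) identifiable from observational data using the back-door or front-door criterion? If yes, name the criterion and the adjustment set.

P(R|do(W)): backdoor, adjust for ∅.

desc(W)\{W}={R}; candidates ⊆ {B,C,F,H,Q}.
∅: W⊥R given ∅ in G with W→· removed — back-door holds.
P(R|do(W)) = P(R|W) — no adjustment needed.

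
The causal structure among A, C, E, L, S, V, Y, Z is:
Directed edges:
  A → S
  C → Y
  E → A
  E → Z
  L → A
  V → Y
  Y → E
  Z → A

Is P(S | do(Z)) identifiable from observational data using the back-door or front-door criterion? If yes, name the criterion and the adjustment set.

desc(Z)\{Z}={A,S}; candidates ⊆ {C,E,L,V,Y}.
size 0: {}; under {} Z still reaches {A,C,E,S,V,Y} ∋ S.
{E}: Z⊥S given {E} in G with Z→· removed — back-door holds.
P(S|do(Z)) = Σ_{E} P(S|Z,E)·P(E).

P(S|do(Z)): backdoor, adjust for {E}.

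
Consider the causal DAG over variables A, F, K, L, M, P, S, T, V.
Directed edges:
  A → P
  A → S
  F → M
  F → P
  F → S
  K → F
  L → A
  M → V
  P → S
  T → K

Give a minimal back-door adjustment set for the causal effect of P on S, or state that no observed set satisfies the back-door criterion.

desc(P)\{P}={S}; candidates ⊆ {A,F,K,L,M,T,V}.
size 0: {}; under {} P still reaches {A,F,K,L,M,S,T,V} ∋ S.
size 1: {A}, {F}, {K} …(+4); under {A} P still reaches {F,K,M,S,T,V} ∋ S.
{A,F}: P⊥S given {A,F} in G with P→· removed — back-door holds.

P→S: minimal back-door set {A, F}.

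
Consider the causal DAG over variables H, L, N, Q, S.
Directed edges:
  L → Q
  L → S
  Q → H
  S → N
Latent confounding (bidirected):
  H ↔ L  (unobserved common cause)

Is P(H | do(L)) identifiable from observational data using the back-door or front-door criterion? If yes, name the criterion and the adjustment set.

P(H|do(L)): frontdoor, adjust for {Q}.

desc(L)\{L}={H,N,Q,S}; candidates ⊆ {—}.
L↔H: latent back-door arc(s) into L.
size 0: {}; under {} L still reaches {H} ∋ H.
L↔H cannot be blocked by any observed set — no back-door set.
{Q}: (i) intercepts every directed L→H path; (ii) no back-door L→{Q}; (iii) {L} blocks every back-door {Q}→H. Front-door holds.
P(H|do(L)) = Σ_{Q} P(Q|L) Σ_{L'} P(H|Q,L')P(L').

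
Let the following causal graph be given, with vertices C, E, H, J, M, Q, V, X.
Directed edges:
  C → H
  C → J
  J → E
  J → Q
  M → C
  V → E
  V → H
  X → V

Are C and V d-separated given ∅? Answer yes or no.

Yes — C ⊥ V | ∅.

Bayes-Ball from C | ∅ reaches {E,H,J,M,Q}.
V ∉ reach(C|∅) ⇒ C ⊥ V | ∅.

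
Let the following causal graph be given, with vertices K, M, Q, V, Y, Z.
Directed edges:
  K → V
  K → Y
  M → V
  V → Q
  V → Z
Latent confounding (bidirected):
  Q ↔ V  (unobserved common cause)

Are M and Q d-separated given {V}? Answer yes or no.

Bayes-Ball from M | {V} reaches {K,Q,Y}.
Q ∈ reach(M|{V}) ⇒ M ⊥̸ Q | {V}.

No — M and Q are d-connected given {V}.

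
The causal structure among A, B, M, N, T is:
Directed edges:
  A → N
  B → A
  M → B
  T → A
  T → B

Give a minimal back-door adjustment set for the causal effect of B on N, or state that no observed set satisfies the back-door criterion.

B→N: minimal back-door set {T}.

desc(B)\{B}={A,N}; candidates ⊆ {M,T}.
size 0: {}; under {} B still reaches {A,M,N,T} ∋ N.
{T}: B⊥N given {T} in G with B→· removed — back-door holds.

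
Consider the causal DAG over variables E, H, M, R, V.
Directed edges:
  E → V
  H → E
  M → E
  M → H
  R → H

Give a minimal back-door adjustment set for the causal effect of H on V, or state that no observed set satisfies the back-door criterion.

H→V: minimal back-door set {M}.

desc(H)\{H}={E,V}; candidates ⊆ {M,R}.
size 0: {}; under {} H still reaches {E,M,R,V} ∋ V.
{M}: H⊥V given {M} in G with H→· removed — back-door holds.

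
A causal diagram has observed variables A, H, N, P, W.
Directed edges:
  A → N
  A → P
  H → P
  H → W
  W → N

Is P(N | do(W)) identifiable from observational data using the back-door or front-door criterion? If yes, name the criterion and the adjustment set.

desc(W)\{W}={N}; candidates ⊆ {A,H,P}.
∅: W⊥N given ∅ in G with W→· removed — back-door holds.
P(N|do(W)) = P(N|W) — no adjustment needed.

P(N|do(W)): backdoor, adjust for ∅.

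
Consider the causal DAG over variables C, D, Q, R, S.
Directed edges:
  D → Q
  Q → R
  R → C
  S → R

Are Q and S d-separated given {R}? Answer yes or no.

Bayes-Ball from Q | {R} reaches {D,S}.
S ∈ reach(Q|{R}) ⇒ Q ⊥̸ S | {R}.

No — Q and S are d-connected given {R}.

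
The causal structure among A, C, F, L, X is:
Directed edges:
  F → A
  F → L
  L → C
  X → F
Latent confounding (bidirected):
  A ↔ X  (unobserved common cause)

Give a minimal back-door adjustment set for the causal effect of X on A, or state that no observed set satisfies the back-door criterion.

X→A: no observed back-door set.

desc(X)\{X}={A,C,F,L}; candidates ⊆ {—}.
X↔A: latent back-door arc(s) into X.
size 0: {}; under {} X still reaches {A} ∋ A.
X↔A cannot be blocked by any observed set — no back-door set.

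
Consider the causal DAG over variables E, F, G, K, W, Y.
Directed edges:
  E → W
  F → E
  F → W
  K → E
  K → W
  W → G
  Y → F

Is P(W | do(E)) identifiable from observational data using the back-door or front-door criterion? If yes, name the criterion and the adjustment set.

desc(E)\{E}={G,W}; candidates ⊆ {F,K,Y}.
size 0: {}; under {} E still reaches {F,G,K,W,Y} ∋ W.
size 1: {F}, {K}, {Y}; under {F} E still reaches {G,K,W} ∋ W.
{F,K}: E⊥W given {F,K} in G with E→· removed — back-door holds.
P(W|do(E)) = Σ_{F,K} P(W|E,F,K)·P(F,K).

P(W|do(E)): backdoor, adjust for {F, K}.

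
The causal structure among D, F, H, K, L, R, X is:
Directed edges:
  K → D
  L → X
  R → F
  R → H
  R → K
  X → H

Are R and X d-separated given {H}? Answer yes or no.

Bayes-Ball from R | {H} reaches {D,F,K,L,X}.
X ∈ reach(R|{H}) ⇒ R ⊥̸ X | {H}.

No — R and X are d-connected given {H}.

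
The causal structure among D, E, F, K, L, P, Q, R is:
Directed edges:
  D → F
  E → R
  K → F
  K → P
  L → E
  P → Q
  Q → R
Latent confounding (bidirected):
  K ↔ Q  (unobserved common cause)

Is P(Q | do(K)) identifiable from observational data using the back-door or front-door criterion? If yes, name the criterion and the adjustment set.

P(Q|do(K)): frontdoor, adjust for {P}.

desc(K)\{K}={F,P,Q,R}; candidates ⊆ {D,E,L}.
K↔Q: latent back-door arc(s) into K.
size 0: {}; under {} K still reaches {Q,R} ∋ Q.
size 1: {D}, {E}, {L}; under {D} K still reaches {Q,R} ∋ Q.
size 2: {D,E}, {D,L}, {E,L}; under {D,E} K still reaches {Q,R} ∋ Q.
K↔Q cannot be blocked by any observed set — no back-door set.
{P}: (i) intercepts every directed K→Q path; (ii) no back-door K→{P}; (iii) {K} blocks every back-door {P}→Q. Front-door holds.
P(Q|do(K)) = Σ_{P} P(P|K) Σ_{K'} P(Q|P,K')P(K').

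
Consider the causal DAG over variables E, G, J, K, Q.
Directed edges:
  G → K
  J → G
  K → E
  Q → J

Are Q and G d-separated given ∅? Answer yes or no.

No — Q and G are d-connected given ∅.

Bayes-Ball from Q | ∅ reaches {E,G,J,K}.
G ∈ reach(Q|∅) ⇒ Q ⊥̸ G | ∅.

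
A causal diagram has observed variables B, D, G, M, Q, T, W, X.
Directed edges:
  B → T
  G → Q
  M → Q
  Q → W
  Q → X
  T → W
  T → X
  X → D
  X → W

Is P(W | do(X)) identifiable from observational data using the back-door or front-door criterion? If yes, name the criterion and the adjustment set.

desc(X)\{X}={D,W}; candidates ⊆ {B,G,M,Q,T}.
size 0: {}; under {} X still reaches {B,G,M,Q,T,W} ∋ W.
size 1: {B}, {G}, {M} …(+2); under {B} X still reaches {G,M,Q,T,W} ∋ W.
{Q,T}: X⊥W given {Q,T} in G with X→· removed — back-door holds.
P(W|do(X)) = Σ_{Q,T} P(W|X,Q,T)·P(Q,T).

P(W|do(X)): backdoor, adjust for {Q, T}.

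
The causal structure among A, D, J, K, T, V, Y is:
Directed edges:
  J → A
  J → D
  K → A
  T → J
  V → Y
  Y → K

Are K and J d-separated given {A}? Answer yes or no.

No — K and J are d-connected given {A}.

Bayes-Ball from K | {A} reaches {D,J,T,V,Y}.
J ∈ reach(K|{A}) ⇒ K ⊥̸ J | {A}.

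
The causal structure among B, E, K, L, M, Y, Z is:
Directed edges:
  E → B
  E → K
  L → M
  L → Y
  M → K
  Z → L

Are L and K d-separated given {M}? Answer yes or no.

Yes — L ⊥ K | {M}.

Bayes-Ball from L | {M} reaches {Y,Z}.
K ∉ reach(L|{M}) ⇒ L ⊥ K | {M}.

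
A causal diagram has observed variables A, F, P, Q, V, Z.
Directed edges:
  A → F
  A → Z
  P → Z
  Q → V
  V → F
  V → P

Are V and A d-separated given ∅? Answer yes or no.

Yes — V ⊥ A | ∅.

Bayes-Ball from V | ∅ reaches {F,P,Q,Z}.
A ∉ reach(V|∅) ⇒ V ⊥ A | ∅.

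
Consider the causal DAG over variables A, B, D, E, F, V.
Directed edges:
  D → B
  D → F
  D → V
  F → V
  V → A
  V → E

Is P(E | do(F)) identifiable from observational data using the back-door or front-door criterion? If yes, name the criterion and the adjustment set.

P(E|do(F)): backdoor, adjust for {D}.

desc(F)\{F}={A,E,V}; candidates ⊆ {B,D}.
size 0: {}; under {} F still reaches {A,B,D,E,V} ∋ E.
{D}: F⊥E given {D} in G with F→· removed — back-door holds.
P(E|do(F)) = Σ_{D} P(E|F,D)·P(D).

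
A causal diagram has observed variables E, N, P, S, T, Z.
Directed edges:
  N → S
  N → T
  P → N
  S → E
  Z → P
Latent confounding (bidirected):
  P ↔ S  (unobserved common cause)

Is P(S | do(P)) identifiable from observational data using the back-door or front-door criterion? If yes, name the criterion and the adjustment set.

P(S|do(P)): frontdoor, adjust for {N}.

desc(P)\{P}={E,N,S,T}; candidates ⊆ {Z}.
P↔S: latent back-door arc(s) into P.
size 0: {}; under {} P still reaches {E,S,Z} ∋ S.
size 1: {Z}; under {Z} P still reaches {E,S} ∋ S.
P↔S cannot be blocked by any observed set — no back-door set.
{N}: (i) intercepts every directed P→S path; (ii) no back-door P→{N}; (iii) {P} blocks every back-door {N}→S. Front-door holds.
P(S|do(P)) = Σ_{N} P(N|P) Σ_{P'} P(S|N,P')P(P').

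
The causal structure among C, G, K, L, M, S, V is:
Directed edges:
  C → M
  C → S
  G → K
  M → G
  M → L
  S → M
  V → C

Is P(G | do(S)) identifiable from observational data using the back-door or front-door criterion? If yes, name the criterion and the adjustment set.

desc(S)\{S}={G,K,L,M}; candidates ⊆ {C,V}.
size 0: {}; under {} S still reaches {C,G,K,L,M,V} ∋ G.
{C}: S⊥G given {C} in G with S→· removed — back-door holds.
P(G|do(S)) = Σ_{C} P(G|S,C)·P(C).

P(G|do(S)): backdoor, adjust for {C}.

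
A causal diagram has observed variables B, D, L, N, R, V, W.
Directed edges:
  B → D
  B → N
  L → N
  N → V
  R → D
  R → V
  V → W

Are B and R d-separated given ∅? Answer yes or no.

Yes — B ⊥ R | ∅.

Bayes-Ball from B | ∅ reaches {D,N,V,W}.
R ∉ reach(B|∅) ⇒ B ⊥ R | ∅.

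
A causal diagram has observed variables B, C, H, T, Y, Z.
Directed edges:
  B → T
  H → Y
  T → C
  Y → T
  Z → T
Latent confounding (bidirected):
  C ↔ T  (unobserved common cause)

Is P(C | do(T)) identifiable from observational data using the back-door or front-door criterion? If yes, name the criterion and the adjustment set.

desc(T)\{T}={C}; candidates ⊆ {B,H,Y,Z}.
T↔C: latent back-door arc(s) into T.
size 0: {}; under {} T still reaches {B,C,H,Y,Z} ∋ C.
size 1: {B}, {H}, {Y} …(+1); under {B} T still reaches {C,H,Y,Z} ∋ C.
size 2: {B,H}, {B,Y}, {B,Z} …(+3); under {B,H} T still reaches {C,Y,Z} ∋ C.
T↔C cannot be blocked by any observed set — no back-door set.
No mediator lies on a directed T→…→C path.
Neither criterion identifies P(C|do(T)) in this graph.

P(C|do(T)): not identifiable (no BD/FD set).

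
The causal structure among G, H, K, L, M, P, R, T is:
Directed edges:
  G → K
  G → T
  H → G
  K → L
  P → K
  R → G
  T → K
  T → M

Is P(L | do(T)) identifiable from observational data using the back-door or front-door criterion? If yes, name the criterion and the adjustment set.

desc(T)\{T}={K,L,M}; candidates ⊆ {G,H,P,R}.
size 0: {}; under {} T still reaches {G,H,K,L,R} ∋ L.
{G}: T⊥L given {G} in G with T→· removed — back-door holds.
P(L|do(T)) = Σ_{G} P(L|T,G)·P(G).

P(L|do(T)): backdoor, adjust for {G}.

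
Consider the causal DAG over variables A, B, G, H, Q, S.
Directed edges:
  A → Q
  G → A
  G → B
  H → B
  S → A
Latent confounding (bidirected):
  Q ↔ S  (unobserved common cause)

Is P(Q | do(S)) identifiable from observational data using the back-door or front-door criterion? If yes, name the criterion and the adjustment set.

P(Q|do(S)): frontdoor, adjust for {A}.

desc(S)\{S}={A,Q}; candidates ⊆ {B,G,H}.
S↔Q: latent back-door arc(s) into S.
size 0: {}; under {} S still reaches {Q} ∋ Q.
size 1: {B}, {G}, {H}; under {B} S still reaches {Q} ∋ Q.
size 2: {B,G}, {B,H}, {G,H}; under {B,G} S still reaches {Q} ∋ Q.
S↔Q cannot be blocked by any observed set — no back-door set.
{A}: (i) intercepts every directed S→Q path; (ii) no back-door S→{A}; (iii) {S} blocks every back-door {A}→Q. Front-door holds.
P(Q|do(S)) = Σ_{A} P(A|S) Σ_{S'} P(Q|A,S')P(S').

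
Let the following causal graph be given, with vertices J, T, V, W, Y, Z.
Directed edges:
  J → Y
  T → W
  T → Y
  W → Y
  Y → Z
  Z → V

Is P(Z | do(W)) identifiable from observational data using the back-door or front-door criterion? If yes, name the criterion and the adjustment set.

desc(W)\{W}={V,Y,Z}; candidates ⊆ {J,T}.
size 0: {}; under {} W still reaches {T,V,Y,Z} ∋ Z.
{T}: W⊥Z given {T} in G with W→· removed — back-door holds.
P(Z|do(W)) = Σ_{T} P(Z|W,T)·P(T).

P(Z|do(W)): backdoor, adjust for {T}.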